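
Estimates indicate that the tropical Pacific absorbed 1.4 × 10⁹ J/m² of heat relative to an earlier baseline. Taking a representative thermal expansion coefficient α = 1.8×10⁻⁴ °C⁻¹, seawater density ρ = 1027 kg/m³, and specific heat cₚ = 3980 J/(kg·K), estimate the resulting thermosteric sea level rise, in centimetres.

Δh = αQ/(ρcₚ) = 1.8×10⁻⁴ × 1.4×10⁹ / (1027 × 3980) ≈ 0.061652 m

6.17 cm of thermosteric rise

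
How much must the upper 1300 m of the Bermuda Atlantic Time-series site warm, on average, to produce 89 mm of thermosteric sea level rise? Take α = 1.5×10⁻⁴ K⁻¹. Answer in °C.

ΔT = Δh/(αH) = 0.089 / (1.5×10⁻⁴ × 1300) ≈ 0.4564 °C

ΔT ≈ 0.46 °C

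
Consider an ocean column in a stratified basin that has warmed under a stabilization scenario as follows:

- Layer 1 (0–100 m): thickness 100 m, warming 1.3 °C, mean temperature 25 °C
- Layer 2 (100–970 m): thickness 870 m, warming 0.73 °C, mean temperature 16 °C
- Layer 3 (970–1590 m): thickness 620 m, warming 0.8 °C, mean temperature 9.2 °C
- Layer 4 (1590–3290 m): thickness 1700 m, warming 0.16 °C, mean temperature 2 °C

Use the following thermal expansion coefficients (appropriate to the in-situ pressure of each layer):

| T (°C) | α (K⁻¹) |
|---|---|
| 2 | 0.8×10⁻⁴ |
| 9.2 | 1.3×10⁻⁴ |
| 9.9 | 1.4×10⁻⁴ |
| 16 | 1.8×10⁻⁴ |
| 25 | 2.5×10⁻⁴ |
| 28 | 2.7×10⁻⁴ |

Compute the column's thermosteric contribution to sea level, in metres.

Layer 1 at 25 °C → α = 2.5×10⁻⁴ K⁻¹
Layer 2 at 16 °C → α = 1.8×10⁻⁴ K⁻¹
Layer 3 at 9.2 °C → α = 1.3×10⁻⁴ K⁻¹
Layer 4 at 2 °C → α = 0.8×10⁻⁴ K⁻¹
1.3 × 100 × 2.5×10⁻⁴ = 0.03250 m
1.8×10⁻⁴ × 870 × 0.73 = 0.114318 m
970–1590 m: 1.3×10⁻⁴ × 620 × 0.8 = 0.06448 m
1590–3290 m: 0.8×10⁻⁴ × 1700 × 0.16 = 0.02176 m
Δh = 0.03250 + 0.114318 + 0.06448 + 0.02176 = 0.233058 m

0.23 m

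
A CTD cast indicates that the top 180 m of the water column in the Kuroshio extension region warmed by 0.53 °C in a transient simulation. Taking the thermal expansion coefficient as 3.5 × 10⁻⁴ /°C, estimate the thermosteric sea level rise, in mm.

Δh = 33.4 mm

Δh = αΔT·H = 3.5×10⁻⁴ × 0.53 × 180 = 0.03339 m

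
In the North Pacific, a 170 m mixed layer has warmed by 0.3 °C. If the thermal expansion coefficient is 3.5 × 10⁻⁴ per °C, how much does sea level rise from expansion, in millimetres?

Δh = αΔT·H = 3.5×10⁻⁴ × 0.3 × 170 = 0.01785 m

about 17.9 mm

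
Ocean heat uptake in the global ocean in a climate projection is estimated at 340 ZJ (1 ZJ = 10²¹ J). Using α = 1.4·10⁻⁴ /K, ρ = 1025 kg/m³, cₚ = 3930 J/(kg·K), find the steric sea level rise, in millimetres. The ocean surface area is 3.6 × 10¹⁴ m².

Per unit area: Q = 340×10²¹ / (3.6×10¹⁴) ≈ 9.444×10⁸ J/m²
Δh = αQ/(ρcₚ) = 1.4×10⁻⁴ × 9.444×10⁸ / (1025 × 3930) ≈ 0.032822 m

about 32.8 mm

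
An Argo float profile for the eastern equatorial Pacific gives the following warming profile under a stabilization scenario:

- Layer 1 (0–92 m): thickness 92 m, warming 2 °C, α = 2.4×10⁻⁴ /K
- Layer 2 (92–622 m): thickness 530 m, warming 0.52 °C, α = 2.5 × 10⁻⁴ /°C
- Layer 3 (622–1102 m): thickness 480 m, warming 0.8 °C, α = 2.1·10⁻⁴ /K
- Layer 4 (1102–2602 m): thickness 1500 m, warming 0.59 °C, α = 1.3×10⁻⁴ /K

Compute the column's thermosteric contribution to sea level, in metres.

0.309 m of thermosteric rise

0–92 m: 2 × 2.4×10⁻⁴ × 92 = 0.04416 m
2.5×10⁻⁴ × 0.52 × 530 = 0.06890 m
480 × 2.1×10⁻⁴ × 0.8 = 0.08064 m
1102–2602 m: 0.59 × 1.3×10⁻⁴ × 1500 = 0.11505 m
Δh = 0.04416 + 0.06890 + 0.08064 + 0.11505 = 0.30875 m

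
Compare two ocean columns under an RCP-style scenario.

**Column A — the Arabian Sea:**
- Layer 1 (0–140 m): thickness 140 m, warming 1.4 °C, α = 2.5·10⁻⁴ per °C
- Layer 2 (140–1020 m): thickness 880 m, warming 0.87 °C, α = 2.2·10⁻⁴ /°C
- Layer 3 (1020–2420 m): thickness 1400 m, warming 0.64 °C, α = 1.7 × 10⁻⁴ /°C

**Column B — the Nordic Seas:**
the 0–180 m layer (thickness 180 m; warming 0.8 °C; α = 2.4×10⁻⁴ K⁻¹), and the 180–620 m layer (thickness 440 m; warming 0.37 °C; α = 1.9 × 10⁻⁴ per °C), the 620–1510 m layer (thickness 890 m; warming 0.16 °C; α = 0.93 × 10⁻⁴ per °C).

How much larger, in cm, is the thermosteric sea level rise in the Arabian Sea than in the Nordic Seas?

Δh_A − Δh_B ≈ 29.1 cm

A Layer 1: 1.4 × 140 × 2.5×10⁻⁴ = 0.04900 m
A 140–1020 m: 2.2×10⁻⁴ × 0.87 × 880 = 0.168432 m
A 1400 × 1.7×10⁻⁴ × 0.64 = 0.15232 m
A total: 0.369752 m
B 0–180 m: 0.8 × 180 × 2.4×10⁻⁴ = 0.03456 m
B 440 × 1.9×10⁻⁴ × 0.37 = 0.030932 m
B 620–1510 m: 0.93×10⁻⁴ × 890 × 0.16 = 0.0132432 m
B total: 0.0787352 m
Difference: 0.369752 − 0.0787352 = 0.2910168 m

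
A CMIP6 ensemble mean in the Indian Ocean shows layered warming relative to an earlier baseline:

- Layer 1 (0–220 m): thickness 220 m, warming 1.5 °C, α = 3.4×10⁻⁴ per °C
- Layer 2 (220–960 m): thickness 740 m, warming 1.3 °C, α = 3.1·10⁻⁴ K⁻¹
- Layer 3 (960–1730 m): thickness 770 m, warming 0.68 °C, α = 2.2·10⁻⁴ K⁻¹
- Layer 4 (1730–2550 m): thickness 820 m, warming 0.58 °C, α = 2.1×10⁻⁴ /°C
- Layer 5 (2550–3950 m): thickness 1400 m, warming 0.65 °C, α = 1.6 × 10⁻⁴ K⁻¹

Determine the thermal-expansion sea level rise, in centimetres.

Layer 1: 1.5 × 3.4×10⁻⁴ × 220 = 0.11220 m
Layer 2: 1.3 × 3.1×10⁻⁴ × 740 = 0.29822 m
960–1730 m: 770 × 2.2×10⁻⁴ × 0.68 = 0.115192 m
820 × 0.58 × 2.1×10⁻⁴ = 0.099876 m
2550–3950 m: 1.6×10⁻⁴ × 1400 × 0.65 = 0.14560 m
Δh = 0.11220 + 0.29822 + 0.115192 + 0.099876 + 0.14560 = 0.771088 m

77.1 cm of thermosteric rise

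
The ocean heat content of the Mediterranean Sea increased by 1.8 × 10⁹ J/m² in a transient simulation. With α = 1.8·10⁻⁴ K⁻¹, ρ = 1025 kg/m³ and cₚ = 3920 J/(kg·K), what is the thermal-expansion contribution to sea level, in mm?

Δh = αQ/(ρcₚ) = 1.8×10⁻⁴ × 1.8×10⁹ / (1025 × 3920) ≈ 0.080637 m

81 mm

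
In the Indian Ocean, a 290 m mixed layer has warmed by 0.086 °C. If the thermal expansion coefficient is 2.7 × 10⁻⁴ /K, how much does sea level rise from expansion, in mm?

6.73 mm

Δh = αΔT·H = 2.7×10⁻⁴ × 0.086 × 290 = 0.0067338 m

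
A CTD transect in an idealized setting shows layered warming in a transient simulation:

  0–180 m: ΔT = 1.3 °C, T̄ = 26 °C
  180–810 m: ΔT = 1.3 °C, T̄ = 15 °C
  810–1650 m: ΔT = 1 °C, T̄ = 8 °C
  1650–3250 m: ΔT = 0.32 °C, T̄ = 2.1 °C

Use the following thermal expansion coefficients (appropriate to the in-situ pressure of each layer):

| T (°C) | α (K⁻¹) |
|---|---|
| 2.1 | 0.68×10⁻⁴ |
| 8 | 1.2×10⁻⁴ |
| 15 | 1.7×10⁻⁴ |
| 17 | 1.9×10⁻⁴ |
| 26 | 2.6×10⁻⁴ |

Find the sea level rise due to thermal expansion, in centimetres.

Layer 1 at 26 °C → α = 2.6×10⁻⁴ K⁻¹
Layer 2 at 15 °C → α = 1.7×10⁻⁴ K⁻¹
Layer 3 at 8 °C → α = 1.2×10⁻⁴ K⁻¹
Layer 4 at 2.1 °C → α = 0.68×10⁻⁴ K⁻¹
Layer 1: 1.3 × 180 × 2.6×10⁻⁴ = 0.06084 m
Layer 2: 1.7×10⁻⁴ × 1.3 × 630 = 0.13923 m
Layer 3: 1 × 840 × 1.2×10⁻⁴ = 0.10080 m
1650–3250 m: 0.68×10⁻⁴ × 1600 × 0.32 = 0.034816 m
Δh = 0.06084 + 0.13923 + 0.10080 + 0.034816 = 0.335686 m

33.6 cm of thermosteric rise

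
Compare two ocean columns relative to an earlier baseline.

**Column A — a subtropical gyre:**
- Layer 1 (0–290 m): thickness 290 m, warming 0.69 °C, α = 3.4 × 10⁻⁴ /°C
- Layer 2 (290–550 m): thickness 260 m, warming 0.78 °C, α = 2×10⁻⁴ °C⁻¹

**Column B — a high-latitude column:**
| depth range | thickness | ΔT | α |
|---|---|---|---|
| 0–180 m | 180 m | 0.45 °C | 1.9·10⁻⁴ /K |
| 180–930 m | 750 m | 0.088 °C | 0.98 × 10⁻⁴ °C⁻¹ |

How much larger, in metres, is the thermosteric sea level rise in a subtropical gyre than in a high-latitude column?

A Layer 1: 290 × 0.69 × 3.4×10⁻⁴ = 0.068034 m
A 290–550 m: 260 × 2×10⁻⁴ × 0.78 = 0.04056 m
A total: 0.108594 m
B Layer 1: 0.45 × 1.9×10⁻⁴ × 180 = 0.01539 m
B 750 × 0.98×10⁻⁴ × 0.088 = 0.006468 m
B total: 0.021858 m
Difference: 0.108594 − 0.021858 = 0.086736 m

0.0867 m larger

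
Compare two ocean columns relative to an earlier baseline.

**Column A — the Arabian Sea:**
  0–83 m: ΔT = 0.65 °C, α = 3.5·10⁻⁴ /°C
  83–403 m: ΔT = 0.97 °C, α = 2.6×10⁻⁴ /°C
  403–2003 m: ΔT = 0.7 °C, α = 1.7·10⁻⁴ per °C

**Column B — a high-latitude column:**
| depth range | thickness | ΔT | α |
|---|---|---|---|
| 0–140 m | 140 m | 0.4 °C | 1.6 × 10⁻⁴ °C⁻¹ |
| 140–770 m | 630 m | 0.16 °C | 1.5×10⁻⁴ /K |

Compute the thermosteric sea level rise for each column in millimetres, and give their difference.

A: 290 mm; B: 24 mm; difference 270 mm

A 83 × 3.5×10⁻⁴ × 0.65 = 0.0188825 m
A Layer 2: 2.6×10⁻⁴ × 0.97 × 320 = 0.080704 m
A Layer 3: 0.7 × 1.7×10⁻⁴ × 1600 = 0.19040 m
A total: 0.2899865 m
B Layer 1: 140 × 1.6×10⁻⁴ × 0.4 = 0.00896 m
B 0.16 × 630 × 1.5×10⁻⁴ = 0.01512 m
B total: 0.02408 m
Difference: 0.2899865 − 0.02408 = 0.2659065 m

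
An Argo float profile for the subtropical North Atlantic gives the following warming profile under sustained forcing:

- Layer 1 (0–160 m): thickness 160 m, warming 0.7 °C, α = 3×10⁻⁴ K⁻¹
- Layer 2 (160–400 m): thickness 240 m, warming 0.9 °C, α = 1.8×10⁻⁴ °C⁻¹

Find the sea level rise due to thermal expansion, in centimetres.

about 7.25 cm

Layer 1: 3×10⁻⁴ × 160 × 0.7 = 0.03360 m
160–400 m: 240 × 1.8×10⁻⁴ × 0.9 = 0.03888 m
Δh = 0.03360 + 0.03888 = 0.07248 m ≈ 7.25 cm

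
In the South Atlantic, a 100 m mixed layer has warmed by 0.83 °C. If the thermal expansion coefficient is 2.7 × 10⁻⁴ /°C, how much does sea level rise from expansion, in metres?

about 0.022 m

Δh = αΔT·H = 2.7×10⁻⁴ × 0.83 × 100 = 0.02241 m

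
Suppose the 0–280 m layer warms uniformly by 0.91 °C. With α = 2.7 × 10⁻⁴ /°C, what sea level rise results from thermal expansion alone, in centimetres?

about 6.88 cm

Δh = αΔT·H = 2.7×10⁻⁴ × 0.91 × 280 = 0.068796 m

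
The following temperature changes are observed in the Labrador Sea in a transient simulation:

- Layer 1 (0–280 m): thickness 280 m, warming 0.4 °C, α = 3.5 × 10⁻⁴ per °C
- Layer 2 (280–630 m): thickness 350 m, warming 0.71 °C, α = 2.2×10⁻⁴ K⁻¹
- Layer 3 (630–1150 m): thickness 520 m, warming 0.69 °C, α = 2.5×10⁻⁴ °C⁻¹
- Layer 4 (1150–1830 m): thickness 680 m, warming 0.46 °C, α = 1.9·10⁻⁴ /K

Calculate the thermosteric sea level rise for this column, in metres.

0.4 × 3.5×10⁻⁴ × 280 = 0.03920 m
280–630 m: 350 × 0.71 × 2.2×10⁻⁴ = 0.05467 m
0.69 × 2.5×10⁻⁴ × 520 = 0.08970 m
Layer 4: 680 × 0.46 × 1.9×10⁻⁴ = 0.059432 m
Δh = 0.03920 + 0.05467 + 0.08970 + 0.059432 = 0.243002 m

0.24 m of thermosteric rise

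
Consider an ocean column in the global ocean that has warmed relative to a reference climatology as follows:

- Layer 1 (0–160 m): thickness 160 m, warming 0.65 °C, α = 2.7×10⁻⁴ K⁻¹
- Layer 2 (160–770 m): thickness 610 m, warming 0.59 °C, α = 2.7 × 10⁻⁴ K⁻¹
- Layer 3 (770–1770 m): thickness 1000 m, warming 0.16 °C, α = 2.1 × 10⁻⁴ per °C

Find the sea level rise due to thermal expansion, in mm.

0–160 m: 2.7×10⁻⁴ × 160 × 0.65 = 0.02808 m
Layer 2: 610 × 0.59 × 2.7×10⁻⁴ = 0.097173 m
770–1770 m: 2.1×10⁻⁴ × 1000 × 0.16 = 0.03360 m
Δh = 0.02808 + 0.097173 + 0.03360 = 0.158853 m

Δh = 159 mm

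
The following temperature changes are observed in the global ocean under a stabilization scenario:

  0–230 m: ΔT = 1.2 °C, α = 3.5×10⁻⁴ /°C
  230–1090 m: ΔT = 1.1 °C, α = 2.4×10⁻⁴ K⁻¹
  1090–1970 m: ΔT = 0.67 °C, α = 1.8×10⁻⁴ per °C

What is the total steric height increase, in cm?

0–230 m: 3.5×10⁻⁴ × 1.2 × 230 = 0.09660 m
2.4×10⁻⁴ × 1.1 × 860 = 0.22704 m
1.8×10⁻⁴ × 0.67 × 880 = 0.106128 m
Δh = 0.09660 + 0.22704 + 0.106128 = 0.429768 m

43.0 cm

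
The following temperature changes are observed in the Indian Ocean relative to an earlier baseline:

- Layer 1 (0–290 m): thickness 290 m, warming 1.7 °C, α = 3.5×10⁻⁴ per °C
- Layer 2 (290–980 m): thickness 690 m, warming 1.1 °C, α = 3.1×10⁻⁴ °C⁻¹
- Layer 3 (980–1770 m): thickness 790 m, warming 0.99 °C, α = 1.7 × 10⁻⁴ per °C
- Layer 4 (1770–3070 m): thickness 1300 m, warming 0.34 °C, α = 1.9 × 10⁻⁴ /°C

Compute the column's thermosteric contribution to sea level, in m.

0.62 m of thermosteric rise

0–290 m: 3.5×10⁻⁴ × 1.7 × 290 = 0.17255 m
Layer 2: 1.1 × 690 × 3.1×10⁻⁴ = 0.23529 m
Layer 3: 1.7×10⁻⁴ × 790 × 0.99 = 0.132957 m
1770–3070 m: 0.34 × 1.9×10⁻⁴ × 1300 = 0.08398 m
Δh = 0.17255 + 0.23529 + 0.132957 + 0.08398 = 0.624777 m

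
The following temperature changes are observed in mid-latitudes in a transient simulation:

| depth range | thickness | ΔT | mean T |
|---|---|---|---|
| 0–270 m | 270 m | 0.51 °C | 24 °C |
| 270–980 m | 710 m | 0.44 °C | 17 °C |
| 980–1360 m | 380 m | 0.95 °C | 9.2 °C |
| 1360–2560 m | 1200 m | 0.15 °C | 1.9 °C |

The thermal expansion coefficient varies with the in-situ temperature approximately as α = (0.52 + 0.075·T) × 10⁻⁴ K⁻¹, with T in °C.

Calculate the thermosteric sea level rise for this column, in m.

about 0.144 m

Layer 1: α = (0.52 + 0.075×24)×10⁻⁴ = 2.32×10⁻⁴ K⁻¹
Layer 2: α = (0.52 + 0.075×17)×10⁻⁴ = 1.795×10⁻⁴ K⁻¹
Layer 3: α = (0.52 + 0.075×9.2)×10⁻⁴ = 1.21×10⁻⁴ K⁻¹
Layer 4: α = (0.52 + 0.075×1.9)×10⁻⁴ = 0.6625×10⁻⁴ K⁻¹
0–270 m: 0.51 × 2.32×10⁻⁴ × 270 = 0.0319464 m
Layer 2: 0.44 × 1.795×10⁻⁴ × 710 = 0.0560758 m
380 × 1.21×10⁻⁴ × 0.95 = 0.043681 m
Layer 4: 0.6625×10⁻⁴ × 1200 × 0.15 = 0.011925 m
Δh = 0.0319464 + 0.0560758 + 0.043681 + 0.011925 = 0.1436282 m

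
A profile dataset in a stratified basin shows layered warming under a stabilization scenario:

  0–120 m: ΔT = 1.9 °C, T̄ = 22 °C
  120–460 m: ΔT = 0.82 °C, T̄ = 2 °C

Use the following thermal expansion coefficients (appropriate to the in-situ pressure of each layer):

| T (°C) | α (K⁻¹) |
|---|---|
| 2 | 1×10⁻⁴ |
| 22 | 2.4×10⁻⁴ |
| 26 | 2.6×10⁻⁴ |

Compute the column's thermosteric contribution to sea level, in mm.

Δh = 82.6 mm

Layer 1 at 22 °C → α = 2.4×10⁻⁴ K⁻¹
Layer 2 at 2 °C → α = 1×10⁻⁴ K⁻¹
1.9 × 2.4×10⁻⁴ × 120 = 0.05472 m
Layer 2: 0.82 × 1×10⁻⁴ × 340 = 0.02788 m
Δh = 0.05472 + 0.02788 = 0.08260 m ≈ 82.6 mm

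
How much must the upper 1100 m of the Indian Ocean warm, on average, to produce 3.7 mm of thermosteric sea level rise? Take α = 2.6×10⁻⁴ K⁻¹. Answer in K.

ΔT ≈ 0.013 K

ΔT = Δh/(αH) = 0.0037 / (2.6×10⁻⁴ × 1100) ≈ 0.01294 K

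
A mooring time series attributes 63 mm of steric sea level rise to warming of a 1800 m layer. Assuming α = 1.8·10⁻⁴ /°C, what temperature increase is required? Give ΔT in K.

0.194 K

ΔT = Δh/(αH) = 0.063 / (1.8×10⁻⁴ × 1800) ≈ 0.1944 K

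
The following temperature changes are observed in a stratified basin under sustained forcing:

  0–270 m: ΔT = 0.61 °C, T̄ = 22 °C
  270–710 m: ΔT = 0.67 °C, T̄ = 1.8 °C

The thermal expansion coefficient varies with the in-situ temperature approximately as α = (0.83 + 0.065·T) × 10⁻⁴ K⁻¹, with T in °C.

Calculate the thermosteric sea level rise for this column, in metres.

Δh = 0.065 m

Layer 1: α = (0.83 + 0.065×22)×10⁻⁴ = 2.26×10⁻⁴ K⁻¹
Layer 2: α = (0.83 + 0.065×1.8)×10⁻⁴ = 0.947×10⁻⁴ K⁻¹
0.61 × 2.26×10⁻⁴ × 270 = 0.0372222 m
0.67 × 0.947×10⁻⁴ × 440 = 0.02791756 m
Δh = 0.0372222 + 0.02791756 = 0.06513976 m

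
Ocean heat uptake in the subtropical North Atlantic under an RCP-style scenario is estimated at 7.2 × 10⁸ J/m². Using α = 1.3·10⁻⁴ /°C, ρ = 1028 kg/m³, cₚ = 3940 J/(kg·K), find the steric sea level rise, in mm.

about 23 mm

Δh = αQ/(ρcₚ) = 1.3×10⁻⁴ × 7.2×10⁸ / (1028 × 3940) ≈ 0.023109 m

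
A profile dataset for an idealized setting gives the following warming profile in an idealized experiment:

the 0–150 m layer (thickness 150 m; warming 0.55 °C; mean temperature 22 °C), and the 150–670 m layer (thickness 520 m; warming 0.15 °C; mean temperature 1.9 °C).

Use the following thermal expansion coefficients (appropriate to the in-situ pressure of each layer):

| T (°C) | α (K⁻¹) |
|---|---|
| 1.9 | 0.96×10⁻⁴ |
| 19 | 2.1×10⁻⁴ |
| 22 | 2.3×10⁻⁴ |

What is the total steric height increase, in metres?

Δh ≈ 0.0265 m

Layer 1 at 22 °C → α = 2.3×10⁻⁴ K⁻¹
Layer 2 at 1.9 °C → α = 0.96×10⁻⁴ K⁻¹
0–150 m: 150 × 2.3×10⁻⁴ × 0.55 = 0.018975 m
Layer 2: 520 × 0.96×10⁻⁴ × 0.15 = 0.007488 m
Δh = 0.018975 + 0.007488 = 0.026463 m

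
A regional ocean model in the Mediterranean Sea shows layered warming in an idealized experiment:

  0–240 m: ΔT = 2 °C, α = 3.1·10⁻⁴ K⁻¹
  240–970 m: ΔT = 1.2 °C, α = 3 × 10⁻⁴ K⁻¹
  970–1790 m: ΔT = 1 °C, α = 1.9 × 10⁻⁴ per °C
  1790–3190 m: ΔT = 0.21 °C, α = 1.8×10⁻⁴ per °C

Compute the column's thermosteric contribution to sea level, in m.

2 × 240 × 3.1×10⁻⁴ = 0.14880 m
240–970 m: 730 × 3×10⁻⁴ × 1.2 = 0.26280 m
Layer 3: 1.9×10⁻⁴ × 1 × 820 = 0.15580 m
1790–3190 m: 0.21 × 1.8×10⁻⁴ × 1400 = 0.05292 m
Δh = 0.14880 + 0.26280 + 0.15580 + 0.05292 = 0.62032 m

0.620 m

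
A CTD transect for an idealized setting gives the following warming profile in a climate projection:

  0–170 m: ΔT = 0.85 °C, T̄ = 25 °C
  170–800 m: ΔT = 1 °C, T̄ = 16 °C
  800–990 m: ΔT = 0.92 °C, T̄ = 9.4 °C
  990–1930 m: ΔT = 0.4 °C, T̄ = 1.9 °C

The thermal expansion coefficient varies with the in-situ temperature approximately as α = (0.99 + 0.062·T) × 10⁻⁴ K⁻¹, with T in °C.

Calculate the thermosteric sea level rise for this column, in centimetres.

Δh ≈ 23.1 cm

Layer 1: α = (0.99 + 0.062×25)×10⁻⁴ = 2.54×10⁻⁴ K⁻¹
Layer 2: α = (0.99 + 0.062×16)×10⁻⁴ = 1.982×10⁻⁴ K⁻¹
Layer 3: α = (0.99 + 0.062×9.4)×10⁻⁴ = 1.5728×10⁻⁴ K⁻¹
Layer 4: α = (0.99 + 0.062×1.9)×10⁻⁴ = 1.1078×10⁻⁴ K⁻¹
0–170 m: 0.85 × 170 × 2.54×10⁻⁴ = 0.036703 m
Layer 2: 1 × 630 × 1.982×10⁻⁴ = 0.124866 m
800–990 m: 1.5728×10⁻⁴ × 0.92 × 190 = 0.027492544 m
Layer 4: 1.1078×10⁻⁴ × 940 × 0.4 = 0.04165328 m
Δh = 0.036703 + 0.124866 + 0.027492544 + 0.04165328 = 0.230714824 m ≈ 23.1 cm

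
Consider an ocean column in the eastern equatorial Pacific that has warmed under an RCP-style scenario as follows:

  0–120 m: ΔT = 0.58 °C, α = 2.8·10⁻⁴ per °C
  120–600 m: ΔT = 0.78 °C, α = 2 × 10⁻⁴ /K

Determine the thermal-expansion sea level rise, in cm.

0–120 m: 0.58 × 2.8×10⁻⁴ × 120 = 0.019488 m
480 × 2×10⁻⁴ × 0.78 = 0.07488 m
Δh = 0.019488 + 0.07488 = 0.094368 m ≈ 9.44 cm

9.44 cm of thermosteric rise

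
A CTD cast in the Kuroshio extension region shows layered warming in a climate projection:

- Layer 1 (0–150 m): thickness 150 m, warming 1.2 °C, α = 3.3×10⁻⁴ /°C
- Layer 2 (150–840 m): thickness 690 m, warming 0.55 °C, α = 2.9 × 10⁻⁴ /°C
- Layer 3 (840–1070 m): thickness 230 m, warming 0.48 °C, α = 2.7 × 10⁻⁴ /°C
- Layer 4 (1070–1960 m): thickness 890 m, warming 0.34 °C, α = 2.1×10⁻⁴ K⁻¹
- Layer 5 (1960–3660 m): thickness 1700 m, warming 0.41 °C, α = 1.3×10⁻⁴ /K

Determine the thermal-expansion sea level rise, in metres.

3.3×10⁻⁴ × 150 × 1.2 = 0.05940 m
0.55 × 690 × 2.9×10⁻⁴ = 0.110055 m
Layer 3: 0.48 × 230 × 2.7×10⁻⁴ = 0.029808 m
Layer 4: 0.34 × 890 × 2.1×10⁻⁴ = 0.063546 m
1960–3660 m: 1700 × 0.41 × 1.3×10⁻⁴ = 0.09061 m
Δh = 0.05940 + 0.110055 + 0.029808 + 0.063546 + 0.09061 = 0.353419 m

about 0.353 m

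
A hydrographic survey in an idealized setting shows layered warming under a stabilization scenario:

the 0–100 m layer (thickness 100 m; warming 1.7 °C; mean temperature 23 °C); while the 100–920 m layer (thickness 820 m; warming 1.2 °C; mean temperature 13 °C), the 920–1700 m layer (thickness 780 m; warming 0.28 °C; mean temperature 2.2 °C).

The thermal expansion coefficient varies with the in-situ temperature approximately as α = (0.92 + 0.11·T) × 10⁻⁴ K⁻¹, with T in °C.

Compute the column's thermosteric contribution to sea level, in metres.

Layer 1: α = (0.92 + 0.11×23)×10⁻⁴ = 3.45×10⁻⁴ K⁻¹
Layer 2: α = (0.92 + 0.11×13)×10⁻⁴ = 2.35×10⁻⁴ K⁻¹
Layer 3: α = (0.92 + 0.11×2.2)×10⁻⁴ = 1.162×10⁻⁴ K⁻¹
1.7 × 100 × 3.45×10⁻⁴ = 0.05865 m
Layer 2: 820 × 2.35×10⁻⁴ × 1.2 = 0.23124 m
Layer 3: 0.28 × 1.162×10⁻⁴ × 780 = 0.02537808 m
Δh = 0.05865 + 0.23124 + 0.02537808 = 0.31526808 m ≈ 0.315 m

0.315 m of thermosteric rise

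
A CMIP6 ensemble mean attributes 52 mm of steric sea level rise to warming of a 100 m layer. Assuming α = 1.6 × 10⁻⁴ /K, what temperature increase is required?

ΔT = Δh/(αH) = 0.052 / (1.6×10⁻⁴ × 100) = 3.250 °C

ΔT ≈ 3.3 °C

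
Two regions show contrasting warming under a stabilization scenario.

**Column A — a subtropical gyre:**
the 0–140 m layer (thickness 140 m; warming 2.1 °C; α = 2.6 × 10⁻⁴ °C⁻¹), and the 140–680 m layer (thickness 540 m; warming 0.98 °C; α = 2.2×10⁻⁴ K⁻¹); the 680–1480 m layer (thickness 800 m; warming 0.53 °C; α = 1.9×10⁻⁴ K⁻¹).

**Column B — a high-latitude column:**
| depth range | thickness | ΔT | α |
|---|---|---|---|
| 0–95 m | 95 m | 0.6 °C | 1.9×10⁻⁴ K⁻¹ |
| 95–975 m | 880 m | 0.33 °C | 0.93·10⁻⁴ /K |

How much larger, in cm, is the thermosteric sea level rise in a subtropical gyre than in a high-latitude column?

A 2.1 × 2.6×10⁻⁴ × 140 = 0.07644 m
A 140–680 m: 0.98 × 540 × 2.2×10⁻⁴ = 0.116424 m
A Layer 3: 1.9×10⁻⁴ × 800 × 0.53 = 0.08056 m
A total: 0.273424 m
B Layer 1: 0.6 × 1.9×10⁻⁴ × 95 = 0.01083 m
B Layer 2: 0.93×10⁻⁴ × 0.33 × 880 = 0.0270072 m
B total: 0.0378372 m
Difference: 0.273424 − 0.0378372 = 0.2355868 m

23.6 cm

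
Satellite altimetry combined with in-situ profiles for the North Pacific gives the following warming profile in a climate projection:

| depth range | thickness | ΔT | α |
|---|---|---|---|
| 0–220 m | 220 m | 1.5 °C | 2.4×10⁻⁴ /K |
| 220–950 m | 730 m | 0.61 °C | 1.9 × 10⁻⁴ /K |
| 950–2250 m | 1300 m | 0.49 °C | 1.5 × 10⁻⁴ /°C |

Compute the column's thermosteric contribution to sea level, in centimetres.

25.9 cm of thermosteric rise

Layer 1: 220 × 1.5 × 2.4×10⁻⁴ = 0.07920 m
0.61 × 1.9×10⁻⁴ × 730 = 0.084607 m
950–2250 m: 0.49 × 1300 × 1.5×10⁻⁴ = 0.09555 m
Δh = 0.07920 + 0.084607 + 0.09555 = 0.259357 m ≈ 25.9 cm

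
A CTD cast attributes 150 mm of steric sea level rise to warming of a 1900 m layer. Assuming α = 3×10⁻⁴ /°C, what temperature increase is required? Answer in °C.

about 0.263 °C

ΔT = Δh/(αH) = 0.15 / (3×10⁻⁴ × 1900) ≈ 0.2632 °C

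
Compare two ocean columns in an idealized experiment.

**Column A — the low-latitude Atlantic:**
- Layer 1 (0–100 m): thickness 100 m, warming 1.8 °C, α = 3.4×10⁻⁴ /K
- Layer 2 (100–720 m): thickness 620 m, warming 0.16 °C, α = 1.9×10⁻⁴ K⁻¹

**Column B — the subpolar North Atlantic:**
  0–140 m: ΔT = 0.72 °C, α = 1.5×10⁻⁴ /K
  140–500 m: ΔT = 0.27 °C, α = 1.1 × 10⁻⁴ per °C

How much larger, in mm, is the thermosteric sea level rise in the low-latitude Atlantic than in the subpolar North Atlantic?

54.2 mm

A 0–100 m: 100 × 1.8 × 3.4×10⁻⁴ = 0.06120 m
A 1.9×10⁻⁴ × 0.16 × 620 = 0.018848 m
A total: 0.080048 m
B 0–140 m: 1.5×10⁻⁴ × 0.72 × 140 = 0.01512 m
B 140–500 m: 0.27 × 1.1×10⁻⁴ × 360 = 0.010692 m
B total: 0.025812 m
Difference: 0.080048 − 0.025812 = 0.054236 m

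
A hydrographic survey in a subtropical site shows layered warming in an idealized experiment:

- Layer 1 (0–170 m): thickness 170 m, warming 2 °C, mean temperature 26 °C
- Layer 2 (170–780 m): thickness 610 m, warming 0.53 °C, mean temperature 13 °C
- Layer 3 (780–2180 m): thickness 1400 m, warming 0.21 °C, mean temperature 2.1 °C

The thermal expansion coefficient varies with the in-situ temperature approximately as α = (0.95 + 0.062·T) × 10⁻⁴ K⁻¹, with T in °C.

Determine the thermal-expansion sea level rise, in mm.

Layer 1: α = (0.95 + 0.062×26)×10⁻⁴ = 2.562×10⁻⁴ K⁻¹
Layer 2: α = (0.95 + 0.062×13)×10⁻⁴ = 1.756×10⁻⁴ K⁻¹
Layer 3: α = (0.95 + 0.062×2.1)×10⁻⁴ = 1.0802×10⁻⁴ K⁻¹
Layer 1: 2 × 170 × 2.562×10⁻⁴ = 0.087108 m
1.756×10⁻⁴ × 0.53 × 610 = 0.05677148 m
1400 × 1.0802×10⁻⁴ × 0.21 = 0.03175788 m
Δh = 0.087108 + 0.05677148 + 0.03175788 = 0.17563736 m ≈ 180 mm

180 mm of thermosteric rise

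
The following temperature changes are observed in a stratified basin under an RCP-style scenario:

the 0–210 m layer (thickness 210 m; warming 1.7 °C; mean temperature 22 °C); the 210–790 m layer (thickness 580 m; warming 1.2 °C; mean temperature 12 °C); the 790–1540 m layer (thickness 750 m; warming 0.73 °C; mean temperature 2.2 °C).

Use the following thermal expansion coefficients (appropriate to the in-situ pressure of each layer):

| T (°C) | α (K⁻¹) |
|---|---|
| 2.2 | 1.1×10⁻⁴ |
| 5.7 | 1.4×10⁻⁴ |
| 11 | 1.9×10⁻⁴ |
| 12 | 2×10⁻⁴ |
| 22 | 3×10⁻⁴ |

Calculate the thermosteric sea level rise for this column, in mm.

Layer 1 at 22 °C → α = 3×10⁻⁴ K⁻¹
Layer 2 at 12 °C → α = 2×10⁻⁴ K⁻¹
Layer 3 at 2.2 °C → α = 1.1×10⁻⁴ K⁻¹
1.7 × 3×10⁻⁴ × 210 = 0.10710 m
2×10⁻⁴ × 1.2 × 580 = 0.13920 m
790–1540 m: 0.73 × 750 × 1.1×10⁻⁴ = 0.060225 m
Δh = 0.10710 + 0.13920 + 0.060225 = 0.306525 m ≈ 307 mm

307 mm of thermosteric rise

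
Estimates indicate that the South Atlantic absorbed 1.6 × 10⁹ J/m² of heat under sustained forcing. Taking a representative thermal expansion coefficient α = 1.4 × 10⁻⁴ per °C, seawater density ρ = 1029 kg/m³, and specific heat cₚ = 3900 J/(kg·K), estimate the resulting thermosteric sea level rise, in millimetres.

Δh = αQ/(ρcₚ) = 1.4×10⁻⁴ × 1.6×10⁹ / (1029 × 3900) ≈ 0.055817 m

Δh ≈ 55.8 mm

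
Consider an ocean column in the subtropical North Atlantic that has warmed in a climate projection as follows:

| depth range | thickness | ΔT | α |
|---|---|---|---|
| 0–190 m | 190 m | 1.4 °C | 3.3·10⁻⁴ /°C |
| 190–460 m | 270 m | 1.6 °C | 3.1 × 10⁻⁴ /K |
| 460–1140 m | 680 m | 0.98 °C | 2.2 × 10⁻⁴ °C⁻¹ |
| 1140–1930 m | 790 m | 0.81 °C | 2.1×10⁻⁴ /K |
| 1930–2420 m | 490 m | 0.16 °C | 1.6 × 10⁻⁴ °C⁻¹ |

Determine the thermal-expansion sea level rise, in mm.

520 mm of thermosteric rise

Layer 1: 190 × 3.3×10⁻⁴ × 1.4 = 0.08778 m
Layer 2: 1.6 × 3.1×10⁻⁴ × 270 = 0.13392 m
460–1140 m: 680 × 0.98 × 2.2×10⁻⁴ = 0.146608 m
2.1×10⁻⁴ × 790 × 0.81 = 0.134379 m
1.6×10⁻⁴ × 490 × 0.16 = 0.012544 m
Δh = 0.08778 + 0.13392 + 0.146608 + 0.134379 + 0.012544 = 0.515231 m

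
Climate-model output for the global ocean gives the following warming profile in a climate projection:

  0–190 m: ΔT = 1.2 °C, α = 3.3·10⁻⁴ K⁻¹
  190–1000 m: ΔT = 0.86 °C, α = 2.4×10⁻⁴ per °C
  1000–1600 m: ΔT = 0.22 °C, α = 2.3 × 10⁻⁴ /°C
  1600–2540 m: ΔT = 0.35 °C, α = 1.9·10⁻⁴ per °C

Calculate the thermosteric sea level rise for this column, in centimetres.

190 × 3.3×10⁻⁴ × 1.2 = 0.07524 m
190–1000 m: 810 × 2.4×10⁻⁴ × 0.86 = 0.167184 m
1000–1600 m: 2.3×10⁻⁴ × 600 × 0.22 = 0.03036 m
1600–2540 m: 940 × 1.9×10⁻⁴ × 0.35 = 0.06251 m
Δh = 0.07524 + 0.167184 + 0.03036 + 0.06251 = 0.335294 m ≈ 33.5 cm

33.5 cm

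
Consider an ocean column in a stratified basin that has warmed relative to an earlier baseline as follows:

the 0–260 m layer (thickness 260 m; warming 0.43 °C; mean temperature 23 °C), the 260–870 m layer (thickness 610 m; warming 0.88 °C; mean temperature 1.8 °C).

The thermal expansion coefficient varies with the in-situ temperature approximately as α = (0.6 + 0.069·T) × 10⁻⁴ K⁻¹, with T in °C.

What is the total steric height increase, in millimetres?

about 63.3 mm

Layer 1: α = (0.6 + 0.069×23)×10⁻⁴ = 2.187×10⁻⁴ K⁻¹
Layer 2: α = (0.6 + 0.069×1.8)×10⁻⁴ = 0.7242×10⁻⁴ K⁻¹
0–260 m: 2.187×10⁻⁴ × 0.43 × 260 = 0.02445066 m
260–870 m: 0.88 × 0.7242×10⁻⁴ × 610 = 0.038875056 m
Δh = 0.02445066 + 0.038875056 = 0.063325716 m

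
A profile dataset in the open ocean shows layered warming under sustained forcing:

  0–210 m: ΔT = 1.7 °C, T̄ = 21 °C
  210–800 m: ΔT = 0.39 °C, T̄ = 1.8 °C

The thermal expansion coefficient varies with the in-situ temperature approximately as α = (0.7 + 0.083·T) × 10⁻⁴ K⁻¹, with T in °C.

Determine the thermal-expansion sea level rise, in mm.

110 mm of thermosteric rise

Layer 1: α = (0.7 + 0.083×21)×10⁻⁴ = 2.443×10⁻⁴ K⁻¹
Layer 2: α = (0.7 + 0.083×1.8)×10⁻⁴ = 0.8494×10⁻⁴ K⁻¹
Layer 1: 210 × 1.7 × 2.443×10⁻⁴ = 0.0872151 m
Layer 2: 0.39 × 590 × 0.8494×10⁻⁴ = 0.019544694 m
Δh = 0.0872151 + 0.019544694 = 0.106759794 m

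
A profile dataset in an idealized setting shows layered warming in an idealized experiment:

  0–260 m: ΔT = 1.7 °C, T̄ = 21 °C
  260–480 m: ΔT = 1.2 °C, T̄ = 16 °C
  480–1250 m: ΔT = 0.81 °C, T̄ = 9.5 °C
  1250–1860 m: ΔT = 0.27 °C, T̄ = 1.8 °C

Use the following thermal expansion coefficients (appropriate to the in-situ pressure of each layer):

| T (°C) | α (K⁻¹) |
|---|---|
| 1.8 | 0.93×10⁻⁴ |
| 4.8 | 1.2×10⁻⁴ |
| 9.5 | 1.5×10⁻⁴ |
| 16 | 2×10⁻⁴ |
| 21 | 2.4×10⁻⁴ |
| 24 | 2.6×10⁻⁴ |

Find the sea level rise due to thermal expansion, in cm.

Δh ≈ 26.8 cm

Layer 1 at 21 °C → α = 2.4×10⁻⁴ K⁻¹
Layer 2 at 16 °C → α = 2×10⁻⁴ K⁻¹
Layer 3 at 9.5 °C → α = 1.5×10⁻⁴ K⁻¹
Layer 4 at 1.8 °C → α = 0.93×10⁻⁴ K⁻¹
0–260 m: 2.4×10⁻⁴ × 1.7 × 260 = 0.10608 m
Layer 2: 220 × 2×10⁻⁴ × 1.2 = 0.05280 m
1.5×10⁻⁴ × 0.81 × 770 = 0.093555 m
Layer 4: 0.27 × 0.93×10⁻⁴ × 610 = 0.0153171 m
Δh = 0.10608 + 0.05280 + 0.093555 + 0.0153171 = 0.2677521 m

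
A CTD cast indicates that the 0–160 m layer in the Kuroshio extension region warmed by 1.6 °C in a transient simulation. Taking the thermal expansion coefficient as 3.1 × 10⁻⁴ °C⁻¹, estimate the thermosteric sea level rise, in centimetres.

Δh = αΔT·H = 3.1×10⁻⁴ × 1.6 × 160 = 0.07936 m

7.94 cm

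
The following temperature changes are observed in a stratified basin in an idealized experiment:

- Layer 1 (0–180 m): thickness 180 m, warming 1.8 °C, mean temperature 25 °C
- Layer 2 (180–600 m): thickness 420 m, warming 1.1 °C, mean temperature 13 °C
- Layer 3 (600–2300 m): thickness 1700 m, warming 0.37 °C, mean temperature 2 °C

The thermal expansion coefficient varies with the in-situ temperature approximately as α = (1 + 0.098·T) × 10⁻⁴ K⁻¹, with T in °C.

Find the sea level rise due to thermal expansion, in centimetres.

Layer 1: α = (1 + 0.098×25)×10⁻⁴ = 3.45×10⁻⁴ K⁻¹
Layer 2: α = (1 + 0.098×13)×10⁻⁴ = 2.274×10⁻⁴ K⁻¹
Layer 3: α = (1 + 0.098×2)×10⁻⁴ = 1.196×10⁻⁴ K⁻¹
0–180 m: 180 × 3.45×10⁻⁴ × 1.8 = 0.11178 m
180–600 m: 1.1 × 420 × 2.274×10⁻⁴ = 0.1050588 m
1.196×10⁻⁴ × 1700 × 0.37 = 0.0752284 m
Δh = 0.11178 + 0.1050588 + 0.0752284 = 0.2920672 m ≈ 29.2 cm

Δh = 29.2 cm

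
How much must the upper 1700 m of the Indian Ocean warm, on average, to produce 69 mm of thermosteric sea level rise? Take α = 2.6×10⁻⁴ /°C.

0.16 K

ΔT = Δh/(αH) = 0.069 / (2.6×10⁻⁴ × 1700) ≈ 0.1561 K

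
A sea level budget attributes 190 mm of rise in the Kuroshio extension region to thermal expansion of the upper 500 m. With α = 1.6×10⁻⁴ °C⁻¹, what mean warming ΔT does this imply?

ΔT ≈ 2.38 °C

ΔT = Δh/(αH) = 0.19 / (1.6×10⁻⁴ × 500) = 2.375 °C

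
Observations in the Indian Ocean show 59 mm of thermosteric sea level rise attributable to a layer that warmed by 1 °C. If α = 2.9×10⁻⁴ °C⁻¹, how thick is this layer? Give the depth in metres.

H = Δh/(αΔT) = 0.059 / (2.9×10⁻⁴ × 1) ≈ 203.4 m

about 203 m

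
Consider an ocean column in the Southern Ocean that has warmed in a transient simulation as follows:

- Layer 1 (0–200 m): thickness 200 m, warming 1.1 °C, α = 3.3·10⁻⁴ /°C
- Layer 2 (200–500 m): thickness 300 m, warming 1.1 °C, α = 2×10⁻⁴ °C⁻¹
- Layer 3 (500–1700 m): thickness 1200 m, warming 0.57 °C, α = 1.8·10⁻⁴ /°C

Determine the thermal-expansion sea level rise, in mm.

Δh ≈ 262 mm

Layer 1: 200 × 3.3×10⁻⁴ × 1.1 = 0.07260 m
300 × 1.1 × 2×10⁻⁴ = 0.06600 m
0.57 × 1.8×10⁻⁴ × 1200 = 0.12312 m
Δh = 0.07260 + 0.06600 + 0.12312 = 0.26172 m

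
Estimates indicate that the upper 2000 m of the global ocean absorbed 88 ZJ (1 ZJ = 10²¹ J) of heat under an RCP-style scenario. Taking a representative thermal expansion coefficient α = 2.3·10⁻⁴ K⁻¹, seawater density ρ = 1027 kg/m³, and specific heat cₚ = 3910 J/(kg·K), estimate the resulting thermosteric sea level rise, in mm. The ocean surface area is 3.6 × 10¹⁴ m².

about 14 mm

Per unit area: Q = 88×10²¹ / (3.6×10¹⁴) ≈ 2.444×10⁸ J/m²
Δh = αQ/(ρcₚ) = 2.3×10⁻⁴ × 2.444×10⁸ / (1027 × 3910) ≈ 0.013999 m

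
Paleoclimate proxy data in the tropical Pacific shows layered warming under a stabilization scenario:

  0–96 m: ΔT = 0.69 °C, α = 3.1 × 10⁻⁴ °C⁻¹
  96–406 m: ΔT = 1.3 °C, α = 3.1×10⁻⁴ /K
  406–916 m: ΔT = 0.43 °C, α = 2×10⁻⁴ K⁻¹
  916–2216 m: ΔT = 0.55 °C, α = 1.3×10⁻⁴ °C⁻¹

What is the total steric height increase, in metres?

0–96 m: 0.69 × 96 × 3.1×10⁻⁴ = 0.0205344 m
96–406 m: 310 × 3.1×10⁻⁴ × 1.3 = 0.12493 m
0.43 × 2×10⁻⁴ × 510 = 0.04386 m
0.55 × 1300 × 1.3×10⁻⁴ = 0.09295 m
Δh = 0.0205344 + 0.12493 + 0.04386 + 0.09295 = 0.2822744 m ≈ 0.28 m

Δh = 0.28 m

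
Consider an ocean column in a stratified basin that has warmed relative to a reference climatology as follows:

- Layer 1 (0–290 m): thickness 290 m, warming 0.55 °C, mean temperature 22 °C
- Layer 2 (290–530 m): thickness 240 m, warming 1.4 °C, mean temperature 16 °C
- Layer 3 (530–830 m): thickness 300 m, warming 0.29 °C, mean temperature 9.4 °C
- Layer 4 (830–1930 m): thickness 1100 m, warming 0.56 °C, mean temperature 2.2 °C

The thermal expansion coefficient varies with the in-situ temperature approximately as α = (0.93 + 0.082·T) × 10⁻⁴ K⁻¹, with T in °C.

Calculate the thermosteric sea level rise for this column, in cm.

20.2 cm

Layer 1: α = (0.93 + 0.082×22)×10⁻⁴ = 2.734×10⁻⁴ K⁻¹
Layer 2: α = (0.93 + 0.082×16)×10⁻⁴ = 2.242×10⁻⁴ K⁻¹
Layer 3: α = (0.93 + 0.082×9.4)×10⁻⁴ = 1.7008×10⁻⁴ K⁻¹
Layer 4: α = (0.93 + 0.082×2.2)×10⁻⁴ = 1.1104×10⁻⁴ K⁻¹
0–290 m: 290 × 0.55 × 2.734×10⁻⁴ = 0.0436073 m
290–530 m: 2.242×10⁻⁴ × 1.4 × 240 = 0.0753312 m
530–830 m: 0.29 × 1.7008×10⁻⁴ × 300 = 0.01479696 m
830–1930 m: 1100 × 1.1104×10⁻⁴ × 0.56 = 0.06840064 m
Δh = 0.0436073 + 0.0753312 + 0.01479696 + 0.06840064 = 0.2021361 m ≈ 20.2 cm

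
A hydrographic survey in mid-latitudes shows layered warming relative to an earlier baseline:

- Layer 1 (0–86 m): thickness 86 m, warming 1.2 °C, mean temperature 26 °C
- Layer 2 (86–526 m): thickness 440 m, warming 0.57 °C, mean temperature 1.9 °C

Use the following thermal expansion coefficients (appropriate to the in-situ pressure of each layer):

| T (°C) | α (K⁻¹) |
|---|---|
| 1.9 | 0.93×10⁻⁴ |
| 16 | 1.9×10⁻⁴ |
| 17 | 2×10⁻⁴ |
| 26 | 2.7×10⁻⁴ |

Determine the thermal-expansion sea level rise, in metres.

Layer 1 at 26 °C → α = 2.7×10⁻⁴ K⁻¹
Layer 2 at 1.9 °C → α = 0.93×10⁻⁴ K⁻¹
Layer 1: 86 × 1.2 × 2.7×10⁻⁴ = 0.027864 m
0.57 × 0.93×10⁻⁴ × 440 = 0.0233244 m
Δh = 0.027864 + 0.0233244 = 0.0511884 m ≈ 0.0512 m

about 0.0512 m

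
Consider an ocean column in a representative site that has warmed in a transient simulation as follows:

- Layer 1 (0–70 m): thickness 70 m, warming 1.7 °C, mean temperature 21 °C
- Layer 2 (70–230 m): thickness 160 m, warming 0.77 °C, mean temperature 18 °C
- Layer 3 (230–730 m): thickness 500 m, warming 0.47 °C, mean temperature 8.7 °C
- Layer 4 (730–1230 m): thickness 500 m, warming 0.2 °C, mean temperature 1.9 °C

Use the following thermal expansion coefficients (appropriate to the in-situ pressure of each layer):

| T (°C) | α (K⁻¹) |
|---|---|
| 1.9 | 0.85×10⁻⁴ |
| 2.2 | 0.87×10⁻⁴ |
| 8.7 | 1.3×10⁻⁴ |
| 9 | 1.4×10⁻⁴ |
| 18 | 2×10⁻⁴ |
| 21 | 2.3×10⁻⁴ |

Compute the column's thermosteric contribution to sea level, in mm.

Layer 1 at 21 °C → α = 2.3×10⁻⁴ K⁻¹
Layer 2 at 18 °C → α = 2×10⁻⁴ K⁻¹
Layer 3 at 8.7 °C → α = 1.3×10⁻⁴ K⁻¹
Layer 4 at 1.9 °C → α = 0.85×10⁻⁴ K⁻¹
Layer 1: 2.3×10⁻⁴ × 70 × 1.7 = 0.02737 m
70–230 m: 0.77 × 2×10⁻⁴ × 160 = 0.02464 m
Layer 3: 0.47 × 500 × 1.3×10⁻⁴ = 0.03055 m
Layer 4: 0.85×10⁻⁴ × 500 × 0.2 = 0.00850 m
Δh = 0.02737 + 0.02464 + 0.03055 + 0.00850 = 0.09106 m ≈ 91.1 mm

Δh ≈ 91.1 mm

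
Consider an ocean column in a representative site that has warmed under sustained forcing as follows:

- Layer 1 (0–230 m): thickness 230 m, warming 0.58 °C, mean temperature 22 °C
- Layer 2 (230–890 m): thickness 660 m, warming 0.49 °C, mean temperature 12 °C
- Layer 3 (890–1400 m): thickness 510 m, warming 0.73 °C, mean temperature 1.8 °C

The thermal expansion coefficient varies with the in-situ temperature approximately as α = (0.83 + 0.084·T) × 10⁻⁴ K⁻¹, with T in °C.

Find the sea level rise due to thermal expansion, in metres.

Layer 1: α = (0.83 + 0.084×22)×10⁻⁴ = 2.678×10⁻⁴ K⁻¹
Layer 2: α = (0.83 + 0.084×12)×10⁻⁴ = 1.838×10⁻⁴ K⁻¹
Layer 3: α = (0.83 + 0.084×1.8)×10⁻⁴ = 0.9812×10⁻⁴ K⁻¹
0.58 × 2.678×10⁻⁴ × 230 = 0.03572452 m
230–890 m: 1.838×10⁻⁴ × 660 × 0.49 = 0.05944092 m
Layer 3: 0.73 × 0.9812×10⁻⁴ × 510 = 0.036530076 m
Δh = 0.03572452 + 0.05944092 + 0.036530076 = 0.131695516 m

0.132 m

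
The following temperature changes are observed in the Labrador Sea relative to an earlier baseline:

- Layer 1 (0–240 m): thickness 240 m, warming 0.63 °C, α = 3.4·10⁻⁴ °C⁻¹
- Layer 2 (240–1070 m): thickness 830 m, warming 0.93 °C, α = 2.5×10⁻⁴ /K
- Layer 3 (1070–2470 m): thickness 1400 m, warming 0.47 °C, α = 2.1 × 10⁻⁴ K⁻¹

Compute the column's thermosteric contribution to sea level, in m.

0.38 m

0–240 m: 240 × 0.63 × 3.4×10⁻⁴ = 0.051408 m
240–1070 m: 0.93 × 2.5×10⁻⁴ × 830 = 0.192975 m
Layer 3: 2.1×10⁻⁴ × 1400 × 0.47 = 0.13818 m
Δh = 0.051408 + 0.192975 + 0.13818 = 0.382563 m ≈ 0.38 m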